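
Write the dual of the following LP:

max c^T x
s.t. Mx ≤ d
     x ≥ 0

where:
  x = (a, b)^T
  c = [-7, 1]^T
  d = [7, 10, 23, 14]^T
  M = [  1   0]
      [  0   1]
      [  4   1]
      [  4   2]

Primal max cᵀx s.t. Ax ≤ b, x ≥ 0  →  Dual min bᵀy s.t. Aᵀy ≥ c, y ≥ 0.

Minimize: z = 7y1 + 10y2 + 23y3 + 14y4

Subject to:
  y1 + 4y3 + 4y4 ≥ -7
  y2 + y3 + 2y4 ≥ 1
  y1, y2, y3, y4 ≥ 0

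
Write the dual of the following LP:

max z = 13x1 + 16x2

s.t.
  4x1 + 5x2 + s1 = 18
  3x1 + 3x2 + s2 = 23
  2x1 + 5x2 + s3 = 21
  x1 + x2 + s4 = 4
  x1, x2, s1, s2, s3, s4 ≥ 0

Primal max cᵀx s.t. Ax ≤ b, x ≥ 0  →  Dual min bᵀy s.t. Aᵀy ≥ c, y ≥ 0.

Minimize: z = 18y1 + 23y2 + 21y3 + 4y4

Subject to:
  4y1 + 3y2 + 2y3 + y4 ≥ 13
  5y1 + 3y2 + 5y3 + y4 ≥ 16
  y1, y2, y3, y4 ≥ 0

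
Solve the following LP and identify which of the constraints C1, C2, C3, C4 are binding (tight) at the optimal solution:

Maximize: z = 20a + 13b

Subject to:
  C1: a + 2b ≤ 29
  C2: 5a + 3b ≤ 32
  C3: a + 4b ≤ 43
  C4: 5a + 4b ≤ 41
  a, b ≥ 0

At a = 1, b = 9, compute slack b - a·x for each constraint:
  C1: 29 − 19 = 10  (slack)
  C2: 32 − 32 = 0  (binding)
  C3: 43 − 37 = 6  (slack)
  C4: 41 − 41 = 0  (binding)

Optimal: a = 1, b = 9
Binding: C2, C4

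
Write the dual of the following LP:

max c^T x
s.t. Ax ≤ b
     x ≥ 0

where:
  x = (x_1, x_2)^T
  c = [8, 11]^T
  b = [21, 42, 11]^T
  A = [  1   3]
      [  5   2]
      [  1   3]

Primal max cᵀx s.t. Ax ≤ b, x ≥ 0  →  Dual min bᵀy s.t. Aᵀy ≥ c, y ≥ 0.

Minimize: z = 21y1 + 42y2 + 11y3

Subject to:
  y1 + 5y2 + y3 ≥ 8
  3y1 + 2y2 + 3y3 ≥ 11
  y1, y2, y3 ≥ 0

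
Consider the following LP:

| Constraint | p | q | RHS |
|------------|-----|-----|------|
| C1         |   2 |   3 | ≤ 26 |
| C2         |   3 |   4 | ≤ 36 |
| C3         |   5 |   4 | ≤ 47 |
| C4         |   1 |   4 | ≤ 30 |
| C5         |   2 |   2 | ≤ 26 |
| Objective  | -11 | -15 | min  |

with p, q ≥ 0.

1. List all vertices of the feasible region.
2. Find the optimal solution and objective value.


1. (0, 0), (9.4, 0), (5.5, 4.875), (4, 6), (2.8, 6.8), (0, 7.5)
2. p = 4, q = 6, z = -134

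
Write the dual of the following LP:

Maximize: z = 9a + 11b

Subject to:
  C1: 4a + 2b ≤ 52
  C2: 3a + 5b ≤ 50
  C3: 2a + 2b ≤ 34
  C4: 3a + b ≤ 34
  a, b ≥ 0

Primal max cᵀx s.t. Ax ≤ b, x ≥ 0  →  Dual min bᵀy s.t. Aᵀy ≥ c, y ≥ 0.

Minimize: z = 52y1 + 50y2 + 34y3 + 34y4

Subject to:
  4y1 + 3y2 + 2y3 + 3y4 ≥ 9
  2y1 + 5y2 + 2y3 + y4 ≥ 11
  y1, y2, y3, y4 ≥ 0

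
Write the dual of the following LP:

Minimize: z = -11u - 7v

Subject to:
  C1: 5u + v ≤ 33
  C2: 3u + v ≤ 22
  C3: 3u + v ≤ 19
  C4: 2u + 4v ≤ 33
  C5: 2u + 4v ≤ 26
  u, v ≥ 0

Primal min cᵀx s.t. Ax ≤ b, x ≥ 0  →  Dual max −bᵀy s.t. Aᵀy ≥ −c, y ≥ 0.

Maximize: z = -33y1 - 22y2 - 19y3 - 33y4 - 26y5

Subject to:
  5y1 + 3y2 + 3y3 + 2y4 + 2y5 ≥ 11
  y1 + y2 + y3 + 4y4 + 4y5 ≥ 7
  y1, y2, y3, y4, y5 ≥ 0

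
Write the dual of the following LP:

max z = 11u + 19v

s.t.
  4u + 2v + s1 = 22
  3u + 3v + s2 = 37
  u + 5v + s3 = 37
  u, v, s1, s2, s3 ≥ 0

Primal max cᵀx s.t. Ax ≤ b, x ≥ 0  →  Dual min bᵀy s.t. Aᵀy ≥ c, y ≥ 0.

Minimize: z = 22y1 + 37y2 + 37y3

Subject to:
  4y1 + 3y2 + y3 ≥ 11
  2y1 + 3y2 + 5y3 ≥ 19
  y1, y2, y3 ≥ 0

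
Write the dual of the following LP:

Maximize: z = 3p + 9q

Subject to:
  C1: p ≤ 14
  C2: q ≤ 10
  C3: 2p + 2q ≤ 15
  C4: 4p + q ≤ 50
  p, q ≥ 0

Primal max cᵀx s.t. Ax ≤ b, x ≥ 0  →  Dual min bᵀy s.t. Aᵀy ≥ c, y ≥ 0.

Minimize: z = 14y1 + 10y2 + 15y3 + 50y4

Subject to:
  y1 + 2y3 + 4y4 ≥ 3
  y2 + 2y3 + y4 ≥ 9
  y1, y2, y3, y4 ≥ 0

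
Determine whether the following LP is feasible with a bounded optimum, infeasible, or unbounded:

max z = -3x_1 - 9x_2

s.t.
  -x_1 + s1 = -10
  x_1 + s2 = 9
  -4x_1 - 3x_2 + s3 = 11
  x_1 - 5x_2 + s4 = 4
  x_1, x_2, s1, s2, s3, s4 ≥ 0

Infeasible (no feasible solution exists)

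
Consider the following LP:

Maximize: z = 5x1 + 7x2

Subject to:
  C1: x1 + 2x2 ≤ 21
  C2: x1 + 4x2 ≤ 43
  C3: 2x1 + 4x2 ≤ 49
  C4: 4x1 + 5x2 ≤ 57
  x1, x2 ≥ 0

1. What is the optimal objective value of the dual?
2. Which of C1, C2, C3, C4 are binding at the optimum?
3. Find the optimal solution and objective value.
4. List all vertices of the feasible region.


1. 78
2. C1, C4
3. x1 = 3, x2 = 9, z = 78
4. (0, 0), (14.25, 0), (3, 9), (0, 10.5)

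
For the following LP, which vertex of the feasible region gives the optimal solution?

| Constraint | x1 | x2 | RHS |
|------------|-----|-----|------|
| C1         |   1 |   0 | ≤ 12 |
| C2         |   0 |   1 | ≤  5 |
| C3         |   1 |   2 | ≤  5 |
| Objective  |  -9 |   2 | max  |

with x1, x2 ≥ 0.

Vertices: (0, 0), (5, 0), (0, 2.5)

Evaluate the objective at each vertex of the feasible region:
  z(0, 0) = 0
  z(5, 0) = -45
  z(0, 2.5) = 5  ←
The maximum is at x1 = 0, x2 = 2.5.

(0, 2.5)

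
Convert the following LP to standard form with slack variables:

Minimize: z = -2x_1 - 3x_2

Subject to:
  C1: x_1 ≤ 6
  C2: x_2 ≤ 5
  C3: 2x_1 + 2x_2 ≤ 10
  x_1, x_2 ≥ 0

min z = -2x_1 - 3x_2

s.t.
  x_1 + s1 = 6
  x_2 + s2 = 5
  2x_1 + 2x_2 + s3 = 10
  x_1, x_2, s1, s2, s3 ≥ 0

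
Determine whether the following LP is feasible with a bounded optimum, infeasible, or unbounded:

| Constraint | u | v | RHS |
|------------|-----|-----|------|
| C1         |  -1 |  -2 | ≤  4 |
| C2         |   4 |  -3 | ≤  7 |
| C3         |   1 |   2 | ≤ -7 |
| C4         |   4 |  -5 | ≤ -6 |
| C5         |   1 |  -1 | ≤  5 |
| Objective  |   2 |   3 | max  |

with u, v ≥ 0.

Infeasible (no feasible solution exists)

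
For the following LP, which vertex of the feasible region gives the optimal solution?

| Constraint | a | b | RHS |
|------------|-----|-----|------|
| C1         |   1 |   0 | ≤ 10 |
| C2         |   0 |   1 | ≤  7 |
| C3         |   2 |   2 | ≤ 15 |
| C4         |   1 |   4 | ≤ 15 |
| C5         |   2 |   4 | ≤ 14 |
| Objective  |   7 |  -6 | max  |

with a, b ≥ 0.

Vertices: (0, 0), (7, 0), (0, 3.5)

Evaluate the objective at each vertex of the feasible region:
  z(0, 0) = 0
  z(7, 0) = 49  ←
  z(0, 3.5) = -21
The maximum is at a = 7, b = 0.

(7, 0)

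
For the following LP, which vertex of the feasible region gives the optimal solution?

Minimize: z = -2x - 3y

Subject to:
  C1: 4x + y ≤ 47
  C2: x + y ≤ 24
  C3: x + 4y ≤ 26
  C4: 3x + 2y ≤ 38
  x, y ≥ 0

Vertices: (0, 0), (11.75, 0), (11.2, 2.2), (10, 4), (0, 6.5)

Evaluate the objective at each vertex of the feasible region:
  z(0, 0) = 0
  z(11.75, 0) = -23.5
  z(11.2, 2.2) = -29
  z(10, 4) = -32  ←
  z(0, 6.5) = -19.5
The minimum is at x = 10, y = 4.

(10, 4)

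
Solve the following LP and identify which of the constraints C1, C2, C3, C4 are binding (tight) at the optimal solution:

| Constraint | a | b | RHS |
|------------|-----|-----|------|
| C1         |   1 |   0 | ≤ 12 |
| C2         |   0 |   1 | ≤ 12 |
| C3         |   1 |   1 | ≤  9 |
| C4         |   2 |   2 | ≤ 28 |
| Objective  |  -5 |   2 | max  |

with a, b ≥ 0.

At a = 0, b = 9, compute slack b - a·x for each constraint:
  C1: 12 − 0 = 12  (slack)
  C2: 12 − 9 = 3  (slack)
  C3: 9 − 9 = 0  (binding)
  C4: 28 − 18 = 10  (slack)

Optimal: a = 0, b = 9
Binding: C3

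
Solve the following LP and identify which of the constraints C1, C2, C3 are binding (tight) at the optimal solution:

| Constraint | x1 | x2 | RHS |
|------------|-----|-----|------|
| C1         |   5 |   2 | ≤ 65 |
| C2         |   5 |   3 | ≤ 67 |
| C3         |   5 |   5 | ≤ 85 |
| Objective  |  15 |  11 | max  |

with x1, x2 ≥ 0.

At x1 = 8, x2 = 9, compute slack b - a·x for each constraint:
  C1: 65 − 58 = 7  (slack)
  C2: 67 − 67 = 0  (binding)
  C3: 85 − 85 = 0  (binding)

Optimal: x1 = 8, x2 = 9
Binding: C2, C3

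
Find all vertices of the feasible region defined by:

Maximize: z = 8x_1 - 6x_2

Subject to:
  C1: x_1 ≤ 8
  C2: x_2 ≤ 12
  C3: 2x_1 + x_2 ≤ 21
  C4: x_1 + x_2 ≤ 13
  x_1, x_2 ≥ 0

(0, 0), (8, 0), (8, 5), (1, 12), (0, 12)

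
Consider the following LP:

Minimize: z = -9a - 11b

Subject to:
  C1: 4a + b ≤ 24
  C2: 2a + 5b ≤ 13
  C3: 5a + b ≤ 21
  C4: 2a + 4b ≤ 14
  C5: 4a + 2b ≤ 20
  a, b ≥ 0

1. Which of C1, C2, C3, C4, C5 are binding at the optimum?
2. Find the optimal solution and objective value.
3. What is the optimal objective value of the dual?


1. C2, C3
2. a = 4, b = 1, z = -47
3. -47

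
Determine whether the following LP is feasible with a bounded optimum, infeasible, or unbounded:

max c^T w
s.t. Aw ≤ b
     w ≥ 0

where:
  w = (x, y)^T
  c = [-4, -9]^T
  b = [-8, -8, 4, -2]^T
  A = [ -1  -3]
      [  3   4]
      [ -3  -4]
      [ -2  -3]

Infeasible (no feasible solution exists)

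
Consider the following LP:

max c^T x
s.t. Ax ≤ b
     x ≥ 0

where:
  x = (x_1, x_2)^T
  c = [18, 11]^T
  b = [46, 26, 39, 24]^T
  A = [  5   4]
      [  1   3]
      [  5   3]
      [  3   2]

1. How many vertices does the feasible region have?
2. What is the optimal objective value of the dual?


1. 5
2. 141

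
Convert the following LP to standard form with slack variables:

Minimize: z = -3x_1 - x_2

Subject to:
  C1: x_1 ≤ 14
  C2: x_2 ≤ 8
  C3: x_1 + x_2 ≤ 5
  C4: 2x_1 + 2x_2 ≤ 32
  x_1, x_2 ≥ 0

min z = -3x_1 - x_2

s.t.
  x_1 + s1 = 14
  x_2 + s2 = 8
  x_1 + x_2 + s3 = 5
  2x_1 + 2x_2 + s4 = 32
  x_1, x_2, s1, s2, s3, s4 ≥ 0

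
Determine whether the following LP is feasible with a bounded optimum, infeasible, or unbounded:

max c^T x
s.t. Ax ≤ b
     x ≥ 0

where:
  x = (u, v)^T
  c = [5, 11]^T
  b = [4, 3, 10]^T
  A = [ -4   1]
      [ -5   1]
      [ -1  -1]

Unbounded (objective can increase without bound)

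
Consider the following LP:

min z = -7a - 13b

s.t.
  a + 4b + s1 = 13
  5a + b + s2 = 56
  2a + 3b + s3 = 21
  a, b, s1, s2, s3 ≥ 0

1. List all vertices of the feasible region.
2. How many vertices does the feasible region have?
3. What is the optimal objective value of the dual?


1. (0, 0), (10.5, 0), (9, 1), (0, 3.25)
2. 4
3. -76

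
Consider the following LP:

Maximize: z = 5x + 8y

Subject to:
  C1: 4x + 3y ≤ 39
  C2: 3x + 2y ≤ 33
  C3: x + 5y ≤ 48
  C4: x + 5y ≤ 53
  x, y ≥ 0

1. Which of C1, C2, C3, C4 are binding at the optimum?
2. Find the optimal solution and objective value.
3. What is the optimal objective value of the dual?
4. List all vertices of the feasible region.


1. C1, C3
2. x = 3, y = 9, z = 87
3. 87
4. (0, 0), (9.75, 0), (3, 9), (0, 9.6)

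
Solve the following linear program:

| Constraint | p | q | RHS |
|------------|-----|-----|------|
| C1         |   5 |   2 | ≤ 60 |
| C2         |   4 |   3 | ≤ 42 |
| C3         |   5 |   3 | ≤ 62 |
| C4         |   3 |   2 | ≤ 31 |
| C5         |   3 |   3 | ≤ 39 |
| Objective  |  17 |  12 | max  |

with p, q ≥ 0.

Evaluate the objective at each vertex of the feasible region:
  z(0, 0) = 0
  z(10.33, 0) = 175.7
  z(9, 2) = 177  ←
  z(3, 10) = 171
  z(0, 13) = 156
The maximum is at p = 9, q = 2.

p = 9, q = 2, z = 177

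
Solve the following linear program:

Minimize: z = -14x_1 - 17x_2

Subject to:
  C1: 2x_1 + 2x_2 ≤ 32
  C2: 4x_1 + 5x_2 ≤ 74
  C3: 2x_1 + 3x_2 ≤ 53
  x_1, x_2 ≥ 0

Evaluate the objective at each vertex of the feasible region:
  z(0, 0) = 0
  z(16, 0) = -224
  z(6, 10) = -254  ←
  z(0, 14.8) = -251.6
The minimum is at x_1 = 6, x_2 = 10.

x_1 = 6, x_2 = 10, z = -254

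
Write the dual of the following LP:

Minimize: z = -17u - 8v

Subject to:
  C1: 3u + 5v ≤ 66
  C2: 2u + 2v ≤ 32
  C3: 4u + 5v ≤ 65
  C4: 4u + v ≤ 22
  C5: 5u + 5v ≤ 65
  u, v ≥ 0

Primal min cᵀx s.t. Ax ≤ b, x ≥ 0  →  Dual max −bᵀy s.t. Aᵀy ≥ −c, y ≥ 0.

Maximize: z = -66y1 - 32y2 - 65y3 - 22y4 - 65y5

Subject to:
  3y1 + 2y2 + 4y3 + 4y4 + 5y5 ≥ 17
  5y1 + 2y2 + 5y3 + y4 + 5y5 ≥ 8
  y1, y2, y3, y4, y5 ≥ 0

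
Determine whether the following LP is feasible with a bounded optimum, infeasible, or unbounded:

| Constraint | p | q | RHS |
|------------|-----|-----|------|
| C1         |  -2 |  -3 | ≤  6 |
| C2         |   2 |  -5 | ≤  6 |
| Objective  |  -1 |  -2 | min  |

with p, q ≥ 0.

Unbounded (objective can decrease without bound)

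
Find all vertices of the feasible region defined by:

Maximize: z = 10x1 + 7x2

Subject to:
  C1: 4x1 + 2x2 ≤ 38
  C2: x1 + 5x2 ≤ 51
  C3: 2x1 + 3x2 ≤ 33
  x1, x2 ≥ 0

(0, 0), (9.5, 0), (6, 7), (1.714, 9.857), (0, 10.2)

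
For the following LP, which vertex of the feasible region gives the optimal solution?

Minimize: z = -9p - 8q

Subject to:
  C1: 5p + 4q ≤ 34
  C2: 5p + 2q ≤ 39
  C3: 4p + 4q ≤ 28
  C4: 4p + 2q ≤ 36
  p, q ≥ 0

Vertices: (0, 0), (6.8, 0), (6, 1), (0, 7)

Evaluate the objective at each vertex of the feasible region:
  z(0, 0) = 0
  z(6.8, 0) = -61.2
  z(6, 1) = -62  ←
  z(0, 7) = -56
The minimum is at p = 6, q = 1.

(6, 1)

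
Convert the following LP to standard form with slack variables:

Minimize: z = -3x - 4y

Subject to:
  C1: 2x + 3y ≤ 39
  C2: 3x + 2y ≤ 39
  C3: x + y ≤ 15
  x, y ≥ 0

min z = -3x - 4y

s.t.
  2x + 3y + s1 = 39
  3x + 2y + s2 = 39
  x + y + s3 = 15
  x, y, s1, s2, s3 ≥ 0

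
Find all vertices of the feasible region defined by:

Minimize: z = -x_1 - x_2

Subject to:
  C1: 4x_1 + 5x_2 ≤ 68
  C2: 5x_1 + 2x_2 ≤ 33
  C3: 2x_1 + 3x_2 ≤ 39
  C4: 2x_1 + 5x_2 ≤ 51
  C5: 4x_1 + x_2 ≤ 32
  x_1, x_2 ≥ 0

(0, 0), (6.6, 0), (3, 9), (0, 10.2)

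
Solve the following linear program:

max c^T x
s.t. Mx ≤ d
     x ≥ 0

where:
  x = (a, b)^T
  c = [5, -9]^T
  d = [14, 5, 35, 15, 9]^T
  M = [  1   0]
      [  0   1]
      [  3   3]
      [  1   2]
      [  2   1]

Evaluate the objective at each vertex of the feasible region:
  z(0, 0) = 0
  z(4.5, 0) = 22.5  ←
  z(2, 5) = -35
  z(0, 5) = -45
The maximum is at a = 4.5, b = 0.

a = 4.5, b = 0, z = 22.5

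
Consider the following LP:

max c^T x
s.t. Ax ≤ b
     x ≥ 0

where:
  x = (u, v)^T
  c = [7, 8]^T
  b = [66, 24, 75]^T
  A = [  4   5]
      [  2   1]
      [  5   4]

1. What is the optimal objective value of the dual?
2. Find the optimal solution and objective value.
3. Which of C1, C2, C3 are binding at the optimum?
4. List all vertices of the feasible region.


1. 111
2. u = 9, v = 6, z = 111
3. C1, C2
4. (0, 0), (12, 0), (9, 6), (0, 13.2)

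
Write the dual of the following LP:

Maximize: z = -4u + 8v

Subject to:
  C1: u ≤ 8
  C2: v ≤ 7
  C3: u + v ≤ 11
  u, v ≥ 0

Primal max cᵀx s.t. Ax ≤ b, x ≥ 0  →  Dual min bᵀy s.t. Aᵀy ≥ c, y ≥ 0.

Minimize: z = 8y1 + 7y2 + 11y3

Subject to:
  y1 + y3 ≥ -4
  y2 + y3 ≥ 8
  y1, y2, y3 ≥ 0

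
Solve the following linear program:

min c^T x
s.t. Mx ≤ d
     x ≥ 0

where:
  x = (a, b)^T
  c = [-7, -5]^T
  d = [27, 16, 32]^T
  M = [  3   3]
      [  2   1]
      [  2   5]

Evaluate the objective at each vertex of the feasible region:
  z(0, 0) = 0
  z(8, 0) = -56
  z(7, 2) = -59  ←
  z(4.333, 4.667) = -53.67
  z(0, 6.4) = -32
The minimum is at a = 7, b = 2.

a = 7, b = 2, z = -59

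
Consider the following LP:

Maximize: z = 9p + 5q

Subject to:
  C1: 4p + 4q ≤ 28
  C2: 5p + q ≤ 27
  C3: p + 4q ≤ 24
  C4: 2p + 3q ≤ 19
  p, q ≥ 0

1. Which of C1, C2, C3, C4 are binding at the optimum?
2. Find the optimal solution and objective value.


1. C1, C2
2. p = 5, q = 2, z = 55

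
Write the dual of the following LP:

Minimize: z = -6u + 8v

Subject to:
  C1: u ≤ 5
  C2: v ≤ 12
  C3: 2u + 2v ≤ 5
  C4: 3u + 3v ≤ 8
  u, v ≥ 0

Primal min cᵀx s.t. Ax ≤ b, x ≥ 0  →  Dual max −bᵀy s.t. Aᵀy ≥ −c, y ≥ 0.

Maximize: z = -5y1 - 12y2 - 5y3 - 8y4

Subject to:
  y1 + 2y3 + 3y4 ≥ 6
  y2 + 2y3 + 3y4 ≥ -8
  y1, y2, y3, y4 ≥ 0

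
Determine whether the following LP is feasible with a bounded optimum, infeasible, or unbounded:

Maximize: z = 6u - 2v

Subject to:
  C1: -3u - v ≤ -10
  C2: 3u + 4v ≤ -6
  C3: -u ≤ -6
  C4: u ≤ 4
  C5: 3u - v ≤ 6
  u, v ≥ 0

Infeasible (no feasible solution exists)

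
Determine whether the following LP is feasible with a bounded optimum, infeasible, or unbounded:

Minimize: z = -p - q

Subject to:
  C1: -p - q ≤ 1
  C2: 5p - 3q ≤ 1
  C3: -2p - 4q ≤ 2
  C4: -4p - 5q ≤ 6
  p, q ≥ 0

Unbounded (objective can decrease without bound)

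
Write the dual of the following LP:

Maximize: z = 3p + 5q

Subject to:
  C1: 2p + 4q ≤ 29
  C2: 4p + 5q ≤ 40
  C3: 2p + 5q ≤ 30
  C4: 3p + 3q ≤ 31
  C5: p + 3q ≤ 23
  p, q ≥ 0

Primal max cᵀx s.t. Ax ≤ b, x ≥ 0  →  Dual min bᵀy s.t. Aᵀy ≥ c, y ≥ 0.

Minimize: z = 29y1 + 40y2 + 30y3 + 31y4 + 23y5

Subject to:
  2y1 + 4y2 + 2y3 + 3y4 + y5 ≥ 3
  4y1 + 5y2 + 5y3 + 3y4 + 3y5 ≥ 5
  y1, y2, y3, y4, y5 ≥ 0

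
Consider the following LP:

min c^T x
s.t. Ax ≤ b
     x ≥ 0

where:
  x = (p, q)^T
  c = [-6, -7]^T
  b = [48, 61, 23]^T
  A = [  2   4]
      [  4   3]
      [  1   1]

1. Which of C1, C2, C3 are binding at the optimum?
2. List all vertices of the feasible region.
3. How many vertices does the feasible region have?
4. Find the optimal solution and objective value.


1. C1, C2
2. (0, 0), (15.25, 0), (10, 7), (0, 12)
3. 4
4. p = 10, q = 7, z = -109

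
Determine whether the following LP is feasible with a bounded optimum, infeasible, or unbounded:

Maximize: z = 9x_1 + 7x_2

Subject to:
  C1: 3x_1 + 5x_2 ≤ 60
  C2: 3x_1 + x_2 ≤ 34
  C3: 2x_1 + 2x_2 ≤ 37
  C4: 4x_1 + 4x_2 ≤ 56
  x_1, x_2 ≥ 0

Feasible with a bounded optimal solution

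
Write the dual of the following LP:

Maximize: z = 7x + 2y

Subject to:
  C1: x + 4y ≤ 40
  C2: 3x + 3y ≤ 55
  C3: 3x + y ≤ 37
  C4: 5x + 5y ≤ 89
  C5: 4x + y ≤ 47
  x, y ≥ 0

Primal max cᵀx s.t. Ax ≤ b, x ≥ 0  →  Dual min bᵀy s.t. Aᵀy ≥ c, y ≥ 0.

Minimize: z = 40y1 + 55y2 + 37y3 + 89y4 + 47y5

Subject to:
  y1 + 3y2 + 3y3 + 5y4 + 4y5 ≥ 7
  4y1 + 3y2 + y3 + 5y4 + y5 ≥ 2
  y1, y2, y3, y4, y5 ≥ 0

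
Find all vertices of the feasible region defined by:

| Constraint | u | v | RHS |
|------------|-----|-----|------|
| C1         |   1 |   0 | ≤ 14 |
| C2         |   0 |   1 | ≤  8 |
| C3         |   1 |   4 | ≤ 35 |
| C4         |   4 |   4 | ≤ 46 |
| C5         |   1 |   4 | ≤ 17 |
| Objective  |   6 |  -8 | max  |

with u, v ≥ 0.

(0, 0), (11.5, 0), (9.667, 1.833), (0, 4.25)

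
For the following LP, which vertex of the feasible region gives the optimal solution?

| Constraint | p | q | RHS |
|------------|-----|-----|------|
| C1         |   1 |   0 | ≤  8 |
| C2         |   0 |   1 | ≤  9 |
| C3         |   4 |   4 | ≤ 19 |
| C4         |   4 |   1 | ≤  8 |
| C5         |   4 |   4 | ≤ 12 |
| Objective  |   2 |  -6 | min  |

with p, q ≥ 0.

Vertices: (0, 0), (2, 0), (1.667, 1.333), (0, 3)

Evaluate the objective at each vertex of the feasible region:
  z(0, 0) = 0
  z(2, 0) = 4
  z(1.667, 1.333) = -4.667
  z(0, 3) = -18  ←
The minimum is at p = 0, q = 3.

(0, 3)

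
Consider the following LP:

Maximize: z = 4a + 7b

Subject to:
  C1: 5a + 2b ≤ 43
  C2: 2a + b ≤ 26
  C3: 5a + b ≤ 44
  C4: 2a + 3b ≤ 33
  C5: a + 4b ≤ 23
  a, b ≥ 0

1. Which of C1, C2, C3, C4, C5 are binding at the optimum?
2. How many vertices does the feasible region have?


1. C1, C5
2. 4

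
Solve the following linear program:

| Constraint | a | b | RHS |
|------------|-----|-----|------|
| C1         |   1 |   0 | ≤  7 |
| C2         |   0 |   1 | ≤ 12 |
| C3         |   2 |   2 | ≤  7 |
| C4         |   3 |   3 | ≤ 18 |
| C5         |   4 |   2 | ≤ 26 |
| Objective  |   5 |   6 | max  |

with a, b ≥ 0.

Evaluate the objective at each vertex of the feasible region:
  z(0, 0) = 0
  z(3.5, 0) = 17.5
  z(0, 3.5) = 21  ←
The maximum is at a = 0, b = 3.5.

a = 0, b = 3.5, z = 21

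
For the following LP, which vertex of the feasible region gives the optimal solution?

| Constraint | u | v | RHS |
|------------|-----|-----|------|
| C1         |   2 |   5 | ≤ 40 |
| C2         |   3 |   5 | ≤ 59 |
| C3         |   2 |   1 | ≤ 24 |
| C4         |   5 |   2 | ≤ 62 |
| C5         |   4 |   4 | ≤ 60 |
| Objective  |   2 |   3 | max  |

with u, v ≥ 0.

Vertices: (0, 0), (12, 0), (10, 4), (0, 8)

Evaluate the objective at each vertex of the feasible region:
  z(0, 0) = 0
  z(12, 0) = 24
  z(10, 4) = 32  ←
  z(0, 8) = 24
The maximum is at u = 10, v = 4.

(10, 4)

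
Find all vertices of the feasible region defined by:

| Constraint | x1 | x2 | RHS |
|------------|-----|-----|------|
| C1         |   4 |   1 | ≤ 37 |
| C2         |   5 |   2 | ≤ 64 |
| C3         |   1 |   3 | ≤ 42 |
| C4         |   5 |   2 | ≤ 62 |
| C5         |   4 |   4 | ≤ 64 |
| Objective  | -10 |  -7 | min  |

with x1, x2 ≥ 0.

(0, 0), (9.25, 0), (7, 9), (3, 13), (0, 14)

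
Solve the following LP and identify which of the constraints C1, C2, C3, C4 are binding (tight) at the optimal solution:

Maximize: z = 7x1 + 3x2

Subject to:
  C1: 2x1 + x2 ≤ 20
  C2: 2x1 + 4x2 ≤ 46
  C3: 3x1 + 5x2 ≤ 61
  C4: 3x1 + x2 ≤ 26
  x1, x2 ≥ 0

At x1 = 6, x2 = 8, compute slack b - a·x for each constraint:
  C1: 20 − 20 = 0  (binding)
  C2: 46 − 44 = 2  (slack)
  C3: 61 − 58 = 3  (slack)
  C4: 26 − 26 = 0  (binding)

Optimal: x1 = 6, x2 = 8
Binding: C1, C4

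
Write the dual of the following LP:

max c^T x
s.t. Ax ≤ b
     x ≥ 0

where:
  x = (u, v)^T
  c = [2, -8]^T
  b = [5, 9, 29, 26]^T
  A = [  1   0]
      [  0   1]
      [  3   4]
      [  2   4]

Primal max cᵀx s.t. Ax ≤ b, x ≥ 0  →  Dual min bᵀy s.t. Aᵀy ≥ c, y ≥ 0.

Minimize: z = 5y1 + 9y2 + 29y3 + 26y4

Subject to:
  y1 + 3y3 + 2y4 ≥ 2
  y2 + 4y3 + 4y4 ≥ -8
  y1, y2, y3, y4 ≥ 0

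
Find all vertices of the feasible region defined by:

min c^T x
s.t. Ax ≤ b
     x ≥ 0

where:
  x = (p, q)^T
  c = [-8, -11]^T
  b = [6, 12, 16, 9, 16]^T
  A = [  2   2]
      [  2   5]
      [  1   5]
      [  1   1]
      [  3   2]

(0, 0), (3, 0), (1, 2), (0, 2.4)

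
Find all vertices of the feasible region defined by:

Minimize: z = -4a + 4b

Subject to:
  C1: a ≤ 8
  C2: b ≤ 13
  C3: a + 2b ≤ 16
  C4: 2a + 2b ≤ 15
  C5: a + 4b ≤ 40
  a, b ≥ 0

(0, 0), (7.5, 0), (0, 7.5)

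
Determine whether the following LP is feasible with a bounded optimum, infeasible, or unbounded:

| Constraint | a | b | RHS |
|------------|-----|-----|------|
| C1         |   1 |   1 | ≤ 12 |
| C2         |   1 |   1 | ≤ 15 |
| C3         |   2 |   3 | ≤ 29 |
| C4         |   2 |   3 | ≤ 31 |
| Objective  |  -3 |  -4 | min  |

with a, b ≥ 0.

Feasible with a bounded optimal solution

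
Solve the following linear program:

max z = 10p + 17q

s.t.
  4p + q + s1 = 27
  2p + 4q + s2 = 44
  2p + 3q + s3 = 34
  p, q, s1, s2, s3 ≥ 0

Evaluate the objective at each vertex of the feasible region:
  z(0, 0) = 0
  z(6.75, 0) = 67.5
  z(4.7, 8.2) = 186.4
  z(2, 10) = 190  ←
  z(0, 11) = 187
The maximum is at p = 2, q = 10.

p = 2, q = 10, z = 190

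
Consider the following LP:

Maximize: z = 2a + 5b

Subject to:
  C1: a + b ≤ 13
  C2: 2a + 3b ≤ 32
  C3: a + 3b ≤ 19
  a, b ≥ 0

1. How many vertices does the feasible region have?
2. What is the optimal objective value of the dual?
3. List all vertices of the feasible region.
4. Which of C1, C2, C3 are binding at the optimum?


1. 4
2. 35
3. (0, 0), (13, 0), (10, 3), (0, 6.333)
4. C1, C3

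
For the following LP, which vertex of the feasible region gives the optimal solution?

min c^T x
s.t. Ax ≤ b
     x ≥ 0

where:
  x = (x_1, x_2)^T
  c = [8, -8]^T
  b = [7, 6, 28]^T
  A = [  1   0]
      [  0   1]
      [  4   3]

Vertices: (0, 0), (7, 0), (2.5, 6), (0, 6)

Evaluate the objective at each vertex of the feasible region:
  z(0, 0) = 0
  z(7, 0) = 56
  z(2.5, 6) = -28
  z(0, 6) = -48  ←
The minimum is at x_1 = 0, x_2 = 6.

(0, 6)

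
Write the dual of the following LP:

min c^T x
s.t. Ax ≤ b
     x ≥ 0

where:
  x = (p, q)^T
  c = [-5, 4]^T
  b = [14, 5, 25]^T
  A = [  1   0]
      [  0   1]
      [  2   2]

Primal min cᵀx s.t. Ax ≤ b, x ≥ 0  →  Dual max −bᵀy s.t. Aᵀy ≥ −c, y ≥ 0.

Maximize: z = -14y1 - 5y2 - 25y3

Subject to:
  y1 + 2y3 ≥ 5
  y2 + 2y3 ≥ -4
  y1, y2, y3 ≥ 0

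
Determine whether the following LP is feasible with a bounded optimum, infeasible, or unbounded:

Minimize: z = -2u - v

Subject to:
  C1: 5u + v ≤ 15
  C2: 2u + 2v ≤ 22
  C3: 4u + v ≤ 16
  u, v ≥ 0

Feasible with a bounded optimal solution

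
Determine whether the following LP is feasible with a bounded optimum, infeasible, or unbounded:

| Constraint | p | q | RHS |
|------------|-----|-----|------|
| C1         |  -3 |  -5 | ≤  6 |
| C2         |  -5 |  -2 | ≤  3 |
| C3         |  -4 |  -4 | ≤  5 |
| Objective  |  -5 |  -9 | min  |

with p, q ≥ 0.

Unbounded (objective can decrease without bound)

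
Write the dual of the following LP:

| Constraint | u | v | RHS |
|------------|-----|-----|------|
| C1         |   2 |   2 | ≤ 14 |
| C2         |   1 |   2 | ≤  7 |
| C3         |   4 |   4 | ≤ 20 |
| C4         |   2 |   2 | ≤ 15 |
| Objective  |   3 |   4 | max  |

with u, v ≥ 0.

Primal max cᵀx s.t. Ax ≤ b, x ≥ 0  →  Dual min bᵀy s.t. Aᵀy ≥ c, y ≥ 0.

Minimize: z = 14y1 + 7y2 + 20y3 + 15y4

Subject to:
  2y1 + y2 + 4y3 + 2y4 ≥ 3
  2y1 + 2y2 + 4y3 + 2y4 ≥ 4
  y1, y2, y3, y4 ≥ 0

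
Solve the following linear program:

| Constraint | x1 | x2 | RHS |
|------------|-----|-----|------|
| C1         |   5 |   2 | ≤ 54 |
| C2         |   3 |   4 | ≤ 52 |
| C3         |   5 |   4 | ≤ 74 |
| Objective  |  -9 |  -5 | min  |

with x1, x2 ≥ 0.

Evaluate the objective at each vertex of the feasible region:
  z(0, 0) = 0
  z(10.8, 0) = -97.2
  z(8, 7) = -107  ←
  z(0, 13) = -65
The minimum is at x1 = 8, x2 = 7.

x1 = 8, x2 = 7, z = -107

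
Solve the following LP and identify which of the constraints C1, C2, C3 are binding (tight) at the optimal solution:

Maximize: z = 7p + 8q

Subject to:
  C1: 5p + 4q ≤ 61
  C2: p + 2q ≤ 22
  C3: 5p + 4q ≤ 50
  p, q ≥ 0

At p = 2, q = 10, compute slack b - a·x for each constraint:
  C1: 61 − 50 = 11  (slack)
  C2: 22 − 22 = 0  (binding)
  C3: 50 − 50 = 0  (binding)

Optimal: p = 2, q = 10
Binding: C2, C3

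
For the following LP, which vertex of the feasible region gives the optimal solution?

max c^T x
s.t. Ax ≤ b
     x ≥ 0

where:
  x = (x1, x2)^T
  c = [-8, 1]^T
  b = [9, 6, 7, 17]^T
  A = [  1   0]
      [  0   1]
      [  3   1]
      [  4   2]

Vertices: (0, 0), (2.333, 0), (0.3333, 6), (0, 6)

Evaluate the objective at each vertex of the feasible region:
  z(0, 0) = 0
  z(2.333, 0) = -18.67
  z(0.3333, 6) = 3.333
  z(0, 6) = 6  ←
The maximum is at x1 = 0, x2 = 6.

(0, 6)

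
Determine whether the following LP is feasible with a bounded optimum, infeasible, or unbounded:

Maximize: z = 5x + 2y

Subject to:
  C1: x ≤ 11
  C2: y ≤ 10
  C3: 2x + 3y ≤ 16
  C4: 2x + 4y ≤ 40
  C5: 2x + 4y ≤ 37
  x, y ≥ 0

Feasible with a bounded optimal solution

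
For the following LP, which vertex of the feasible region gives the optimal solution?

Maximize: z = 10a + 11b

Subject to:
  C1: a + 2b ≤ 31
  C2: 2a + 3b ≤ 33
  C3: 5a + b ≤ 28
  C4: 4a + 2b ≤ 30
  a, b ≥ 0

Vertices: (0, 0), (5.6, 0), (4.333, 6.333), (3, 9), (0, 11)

Evaluate the objective at each vertex of the feasible region:
  z(0, 0) = 0
  z(5.6, 0) = 56
  z(4.333, 6.333) = 113
  z(3, 9) = 129  ←
  z(0, 11) = 121
The maximum is at a = 3, b = 9.

(3, 9)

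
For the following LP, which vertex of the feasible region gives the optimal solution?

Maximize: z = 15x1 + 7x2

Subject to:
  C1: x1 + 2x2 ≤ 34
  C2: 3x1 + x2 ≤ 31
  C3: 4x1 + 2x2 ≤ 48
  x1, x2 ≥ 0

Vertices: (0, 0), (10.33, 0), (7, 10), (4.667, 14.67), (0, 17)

Evaluate the objective at each vertex of the feasible region:
  z(0, 0) = 0
  z(10.33, 0) = 155
  z(7, 10) = 175  ←
  z(4.667, 14.67) = 172.7
  z(0, 17) = 119
The maximum is at x1 = 7, x2 = 10.

(7, 10)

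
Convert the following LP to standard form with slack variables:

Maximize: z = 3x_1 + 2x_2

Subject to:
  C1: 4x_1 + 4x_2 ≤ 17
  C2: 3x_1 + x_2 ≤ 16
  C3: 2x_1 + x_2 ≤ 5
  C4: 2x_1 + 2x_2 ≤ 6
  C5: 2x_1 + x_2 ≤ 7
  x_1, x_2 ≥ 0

max z = 3x_1 + 2x_2

s.t.
  4x_1 + 4x_2 + s1 = 17
  3x_1 + x_2 + s2 = 16
  2x_1 + x_2 + s3 = 5
  2x_1 + 2x_2 + s4 = 6
  2x_1 + x_2 + s5 = 7
  x_1, x_2, s1, s2, s3, s4, s5 ≥ 0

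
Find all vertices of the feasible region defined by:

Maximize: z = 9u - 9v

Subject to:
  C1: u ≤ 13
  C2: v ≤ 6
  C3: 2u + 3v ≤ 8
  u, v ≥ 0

(0, 0), (4, 0), (0, 2.667)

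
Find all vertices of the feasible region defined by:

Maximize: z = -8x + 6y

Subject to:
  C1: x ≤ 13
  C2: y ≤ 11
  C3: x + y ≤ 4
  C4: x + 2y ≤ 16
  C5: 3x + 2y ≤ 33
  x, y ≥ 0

(0, 0), (4, 0), (0, 4)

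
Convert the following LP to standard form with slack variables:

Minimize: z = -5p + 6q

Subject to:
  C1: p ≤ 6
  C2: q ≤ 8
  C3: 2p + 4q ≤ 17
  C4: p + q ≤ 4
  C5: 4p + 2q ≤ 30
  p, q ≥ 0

min z = -5p + 6q

s.t.
  p + s1 = 6
  q + s2 = 8
  2p + 4q + s3 = 17
  p + q + s4 = 4
  4p + 2q + s5 = 30
  p, q, s1, s2, s3, s4, s5 ≥ 0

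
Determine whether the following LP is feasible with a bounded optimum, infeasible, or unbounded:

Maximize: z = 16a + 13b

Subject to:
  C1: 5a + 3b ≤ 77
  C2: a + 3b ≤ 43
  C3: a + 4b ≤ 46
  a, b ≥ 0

Feasible with a bounded optimal solution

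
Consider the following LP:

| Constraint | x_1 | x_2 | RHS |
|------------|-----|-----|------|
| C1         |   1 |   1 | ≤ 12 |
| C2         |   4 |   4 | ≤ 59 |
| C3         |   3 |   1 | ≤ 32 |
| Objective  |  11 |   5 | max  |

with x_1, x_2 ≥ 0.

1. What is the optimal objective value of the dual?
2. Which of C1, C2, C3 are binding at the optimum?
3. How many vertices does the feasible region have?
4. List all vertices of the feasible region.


1. 120
2. C1, C3
3. 4
4. (0, 0), (10.67, 0), (10, 2), (0, 12)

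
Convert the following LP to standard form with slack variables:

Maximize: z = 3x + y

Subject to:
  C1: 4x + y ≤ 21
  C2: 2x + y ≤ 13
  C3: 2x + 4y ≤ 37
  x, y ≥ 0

max z = 3x + y

s.t.
  4x + y + s1 = 21
  2x + y + s2 = 13
  2x + 4y + s3 = 37
  x, y, s1, s2, s3 ≥ 0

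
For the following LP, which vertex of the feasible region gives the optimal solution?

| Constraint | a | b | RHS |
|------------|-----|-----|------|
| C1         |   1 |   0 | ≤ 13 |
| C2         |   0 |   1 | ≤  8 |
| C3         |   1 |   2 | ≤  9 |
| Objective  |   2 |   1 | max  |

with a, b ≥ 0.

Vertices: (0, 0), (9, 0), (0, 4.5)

Evaluate the objective at each vertex of the feasible region:
  z(0, 0) = 0
  z(9, 0) = 18  ←
  z(0, 4.5) = 4.5
The maximum is at a = 9, b = 0.

(9, 0)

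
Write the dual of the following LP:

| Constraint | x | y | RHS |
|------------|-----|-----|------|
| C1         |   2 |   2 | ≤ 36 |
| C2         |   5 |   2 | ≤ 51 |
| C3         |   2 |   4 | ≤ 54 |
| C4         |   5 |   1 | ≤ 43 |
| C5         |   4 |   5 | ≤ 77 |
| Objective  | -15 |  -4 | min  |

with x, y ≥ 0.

Primal min cᵀx s.t. Ax ≤ b, x ≥ 0  →  Dual max −bᵀy s.t. Aᵀy ≥ −c, y ≥ 0.

Maximize: z = -36y1 - 51y2 - 54y3 - 43y4 - 77y5

Subject to:
  2y1 + 5y2 + 2y3 + 5y4 + 4y5 ≥ 15
  2y1 + 2y2 + 4y3 + y4 + 5y5 ≥ 4
  y1, y2, y3, y4, y5 ≥ 0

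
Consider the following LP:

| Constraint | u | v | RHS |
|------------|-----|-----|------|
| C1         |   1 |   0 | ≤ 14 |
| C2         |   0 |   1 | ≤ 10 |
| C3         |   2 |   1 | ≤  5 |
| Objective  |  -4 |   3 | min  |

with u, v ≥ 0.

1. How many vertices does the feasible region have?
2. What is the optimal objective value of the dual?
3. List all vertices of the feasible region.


1. 3
2. -10
3. (0, 0), (2.5, 0), (0, 5)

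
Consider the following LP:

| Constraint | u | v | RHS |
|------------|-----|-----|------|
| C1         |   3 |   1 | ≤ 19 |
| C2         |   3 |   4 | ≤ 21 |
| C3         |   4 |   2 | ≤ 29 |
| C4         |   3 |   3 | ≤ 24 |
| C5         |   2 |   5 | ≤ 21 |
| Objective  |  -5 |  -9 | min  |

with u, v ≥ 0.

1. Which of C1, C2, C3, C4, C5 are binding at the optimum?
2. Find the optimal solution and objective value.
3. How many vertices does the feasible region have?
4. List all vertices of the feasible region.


1. C2, C5
2. u = 3, v = 3, z = -42
3. 5
4. (0, 0), (6.333, 0), (6.111, 0.6667), (3, 3), (0, 4.2)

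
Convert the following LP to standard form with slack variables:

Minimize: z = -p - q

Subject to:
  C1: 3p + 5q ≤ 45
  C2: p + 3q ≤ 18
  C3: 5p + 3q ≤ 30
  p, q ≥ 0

min z = -p - q

s.t.
  3p + 5q + s1 = 45
  p + 3q + s2 = 18
  5p + 3q + s3 = 30
  p, q, s1, s2, s3 ≥ 0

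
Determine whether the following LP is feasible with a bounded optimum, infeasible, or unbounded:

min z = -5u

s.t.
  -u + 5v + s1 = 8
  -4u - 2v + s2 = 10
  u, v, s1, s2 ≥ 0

Unbounded (objective can decrease without bound)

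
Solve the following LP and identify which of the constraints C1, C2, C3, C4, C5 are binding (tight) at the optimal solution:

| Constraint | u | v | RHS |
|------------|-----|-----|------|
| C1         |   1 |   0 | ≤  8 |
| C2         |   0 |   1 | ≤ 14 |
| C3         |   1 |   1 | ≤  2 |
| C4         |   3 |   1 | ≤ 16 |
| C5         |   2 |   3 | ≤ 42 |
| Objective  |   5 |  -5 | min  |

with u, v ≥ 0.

At u = 0, v = 2, compute slack b - a·x for each constraint:
  C1: 8 − 0 = 8  (slack)
  C2: 14 − 2 = 12  (slack)
  C3: 2 − 2 = 0  (binding)
  C4: 16 − 2 = 14  (slack)
  C5: 42 − 6 = 36  (slack)

Optimal: u = 0, v = 2
Binding: C3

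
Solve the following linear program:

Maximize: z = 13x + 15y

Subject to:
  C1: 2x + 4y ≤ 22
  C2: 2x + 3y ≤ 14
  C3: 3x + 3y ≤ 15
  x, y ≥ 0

Evaluate the objective at each vertex of the feasible region:
  z(0, 0) = 0
  z(5, 0) = 65
  z(1, 4) = 73  ←
  z(0, 4.667) = 70
The maximum is at x = 1, y = 4.

x = 1, y = 4, z = 73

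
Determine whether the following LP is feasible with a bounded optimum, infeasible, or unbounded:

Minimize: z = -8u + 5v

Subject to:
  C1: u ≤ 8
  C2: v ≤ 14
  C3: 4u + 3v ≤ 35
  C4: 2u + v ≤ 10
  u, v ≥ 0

Feasible with a bounded optimal solution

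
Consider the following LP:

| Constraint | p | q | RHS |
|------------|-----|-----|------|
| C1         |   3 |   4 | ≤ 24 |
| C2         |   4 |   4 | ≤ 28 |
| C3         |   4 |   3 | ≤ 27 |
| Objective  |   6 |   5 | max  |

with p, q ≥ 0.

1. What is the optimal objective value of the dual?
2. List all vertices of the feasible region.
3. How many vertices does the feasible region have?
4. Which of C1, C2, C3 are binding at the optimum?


1. 41
2. (0, 0), (6.75, 0), (6, 1), (4, 3), (0, 6)
3. 5
4. C2, C3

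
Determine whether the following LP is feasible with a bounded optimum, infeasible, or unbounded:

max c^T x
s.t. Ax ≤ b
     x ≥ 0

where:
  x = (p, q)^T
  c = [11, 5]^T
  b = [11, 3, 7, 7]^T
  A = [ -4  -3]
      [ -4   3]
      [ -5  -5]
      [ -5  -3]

Unbounded (objective can increase without bound)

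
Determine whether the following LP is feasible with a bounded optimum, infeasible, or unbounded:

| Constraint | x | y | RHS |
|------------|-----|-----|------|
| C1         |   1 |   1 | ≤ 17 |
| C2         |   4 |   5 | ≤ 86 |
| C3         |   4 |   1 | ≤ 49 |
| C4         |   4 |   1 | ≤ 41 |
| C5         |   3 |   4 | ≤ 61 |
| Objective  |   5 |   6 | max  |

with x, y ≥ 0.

Feasible with a bounded optimal solution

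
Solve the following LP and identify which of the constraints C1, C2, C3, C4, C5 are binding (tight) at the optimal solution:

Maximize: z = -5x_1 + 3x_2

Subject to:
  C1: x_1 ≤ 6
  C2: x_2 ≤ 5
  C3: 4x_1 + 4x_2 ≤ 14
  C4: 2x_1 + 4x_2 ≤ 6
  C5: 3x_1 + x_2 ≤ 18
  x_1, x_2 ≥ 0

At x_1 = 0, x_2 = 1.5, compute slack b - a·x for each constraint:
  C1: 6 − 0 = 6  (slack)
  C2: 5 − 1.5 = 3.5  (slack)
  C3: 14 − 6 = 8  (slack)
  C4: 6 − 6 = 0  (binding)
  C5: 18 − 1.5 = 16.5  (slack)

Optimal: x_1 = 0, x_2 = 1.5
Binding: C4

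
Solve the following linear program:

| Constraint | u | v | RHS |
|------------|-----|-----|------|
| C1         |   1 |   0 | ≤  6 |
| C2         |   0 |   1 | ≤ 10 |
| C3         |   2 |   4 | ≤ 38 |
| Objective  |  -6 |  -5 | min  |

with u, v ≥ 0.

Evaluate the objective at each vertex of the feasible region:
  z(0, 0) = 0
  z(6, 0) = -36
  z(6, 6.5) = -68.5  ←
  z(0, 9.5) = -47.5
The minimum is at u = 6, v = 6.5.

u = 6, v = 6.5, z = -68.5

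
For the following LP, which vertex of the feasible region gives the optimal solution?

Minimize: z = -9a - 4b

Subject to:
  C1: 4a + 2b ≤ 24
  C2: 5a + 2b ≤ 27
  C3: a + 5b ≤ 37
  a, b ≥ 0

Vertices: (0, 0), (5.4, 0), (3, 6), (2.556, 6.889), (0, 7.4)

Evaluate the objective at each vertex of the feasible region:
  z(0, 0) = 0
  z(5.4, 0) = -48.6
  z(3, 6) = -51  ←
  z(2.556, 6.889) = -50.56
  z(0, 7.4) = -29.6
The minimum is at a = 3, b = 6.

(3, 6)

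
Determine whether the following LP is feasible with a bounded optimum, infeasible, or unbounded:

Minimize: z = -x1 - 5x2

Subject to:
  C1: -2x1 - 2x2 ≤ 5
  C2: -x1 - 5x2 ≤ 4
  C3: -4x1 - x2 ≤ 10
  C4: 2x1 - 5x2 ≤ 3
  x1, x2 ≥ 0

Unbounded (objective can decrease without bound)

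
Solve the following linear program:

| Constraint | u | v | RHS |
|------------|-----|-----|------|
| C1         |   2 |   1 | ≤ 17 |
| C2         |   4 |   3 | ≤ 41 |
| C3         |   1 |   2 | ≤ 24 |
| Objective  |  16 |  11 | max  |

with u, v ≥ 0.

Evaluate the objective at each vertex of the feasible region:
  z(0, 0) = 0
  z(8.5, 0) = 136
  z(5, 7) = 157  ←
  z(2, 11) = 153
  z(0, 12) = 132
The maximum is at u = 5, v = 7.

u = 5, v = 7, z = 157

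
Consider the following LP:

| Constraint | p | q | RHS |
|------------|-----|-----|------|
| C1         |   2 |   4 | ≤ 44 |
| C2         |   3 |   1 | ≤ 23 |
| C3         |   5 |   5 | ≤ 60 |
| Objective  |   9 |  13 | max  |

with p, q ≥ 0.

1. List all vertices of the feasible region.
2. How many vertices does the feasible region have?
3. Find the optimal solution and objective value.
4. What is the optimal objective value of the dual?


1. (0, 0), (7.667, 0), (5.5, 6.5), (2, 10), (0, 11)
2. 5
3. p = 2, q = 10, z = 148
4. 148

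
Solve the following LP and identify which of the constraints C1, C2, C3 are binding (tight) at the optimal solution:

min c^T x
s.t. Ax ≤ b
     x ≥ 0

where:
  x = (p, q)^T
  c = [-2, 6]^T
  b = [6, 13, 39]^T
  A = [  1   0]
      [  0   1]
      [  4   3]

At p = 6, q = 0, compute slack b - a·x for each constraint:
  C1: 6 − 6 = 0  (binding)
  C2: 13 − 0 = 13  (slack)
  C3: 39 − 24 = 15  (slack)

Optimal: p = 6, q = 0
Binding: C1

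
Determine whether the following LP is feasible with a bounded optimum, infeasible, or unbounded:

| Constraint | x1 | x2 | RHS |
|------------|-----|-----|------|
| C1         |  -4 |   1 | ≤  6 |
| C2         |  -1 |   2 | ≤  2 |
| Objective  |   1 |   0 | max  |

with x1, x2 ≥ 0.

Unbounded (objective can increase without bound)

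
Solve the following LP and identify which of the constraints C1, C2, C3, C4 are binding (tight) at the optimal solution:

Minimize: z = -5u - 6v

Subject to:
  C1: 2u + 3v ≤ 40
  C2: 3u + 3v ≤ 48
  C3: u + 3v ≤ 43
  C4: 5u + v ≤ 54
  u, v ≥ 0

At u = 8, v = 8, compute slack b - a·x for each constraint:
  C1: 40 − 40 = 0  (binding)
  C2: 48 − 48 = 0  (binding)
  C3: 43 − 32 = 11  (slack)
  C4: 54 − 48 = 6  (slack)

Optimal: u = 8, v = 8
Binding: C1, C2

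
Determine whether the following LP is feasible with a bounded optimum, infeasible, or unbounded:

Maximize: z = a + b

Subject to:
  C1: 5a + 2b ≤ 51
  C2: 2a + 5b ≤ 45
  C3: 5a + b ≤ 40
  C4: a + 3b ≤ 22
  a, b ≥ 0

Feasible with a bounded optimal solution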